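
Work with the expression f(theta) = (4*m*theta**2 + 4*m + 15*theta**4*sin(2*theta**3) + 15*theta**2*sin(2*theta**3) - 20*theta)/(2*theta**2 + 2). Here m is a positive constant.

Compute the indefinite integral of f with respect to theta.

Whatever form F(theta) takes, F'(theta) = f(theta) is non-negotiable.
Check: d/dtheta[2*m*theta - 5*log(theta**2 + 1) - 5*cos(2*theta**3)/4] = (4*m*theta**2 + 4*m + 15*theta**4*sin(2*theta**3) + 15*theta**2*sin(2*theta**3) - 20*theta)/(2*theta**2 + 2) = f(theta).

F(theta) = 2*m*theta - 5*log(theta**2 + 1) - 5*cos(2*theta**3)/4 + C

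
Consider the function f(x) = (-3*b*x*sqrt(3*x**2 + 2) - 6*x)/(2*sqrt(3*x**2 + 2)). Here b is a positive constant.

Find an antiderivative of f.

For F(x) to be correct the identity F'(x) - f(x) = 0 must hold.
Check: d/dx[-3*b*x**2/4 - sqrt(3*x**2 + 2)] = (-3*b*x*sqrt(3*x**2 + 2) - 6*x)/(2*sqrt(3*x**2 + 2)) = f(x).

An antiderivative is F(x) = -3*b*x**2/4 - sqrt(3*x**2 + 2).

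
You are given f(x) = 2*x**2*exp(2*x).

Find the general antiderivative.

f has the shape u'v + uv' for u = x**2 - x + 1/2 and v = exp(2*x) — it is the derivative of the product u*v.
Check: d/dx[(2*x**2 - 2*x + 1)*exp(2*x)/2] = 2*x**2*exp(2*x) = f(x).

F(x) = (2*x**2 - 2*x + 1)*exp(2*x)/2 + C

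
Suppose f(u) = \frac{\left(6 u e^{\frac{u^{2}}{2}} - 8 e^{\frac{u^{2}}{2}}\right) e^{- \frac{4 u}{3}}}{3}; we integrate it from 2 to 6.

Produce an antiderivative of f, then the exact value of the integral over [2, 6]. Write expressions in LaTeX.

Antiderivative: F(u) = 2 e^{- \frac{4 u}{3}} e^{\frac{u^{2}}{2}}; value = - \frac{2}{e^{\frac{2}{3}}} + 2 e^{10}

The substitution w = \frac{u^{2}}{2} - \frac{4 u}{3} works: f is exactly (dF/dw)*(dw/du) for that inner function.
F(u) = 2 e^{- \frac{4 u}{3}} e^{\frac{u^{2}}{2}} is an antiderivative of f.
Check: d/du[2 e^{- \frac{4 u}{3}} e^{\frac{u^{2}}{2}}] = \frac{\left(6 u e^{\frac{u^{2}}{2}} - 8 e^{\frac{u^{2}}{2}}\right) e^{- \frac{4 u}{3}}}{3} = f(u).
F(6) = 2 e^{10}; F(2) = \frac{2}{e^{\frac{2}{3}}}.
Integral = F(6) - F(2) = - \frac{2}{e^{\frac{2}{3}}} + 2 e^{10}.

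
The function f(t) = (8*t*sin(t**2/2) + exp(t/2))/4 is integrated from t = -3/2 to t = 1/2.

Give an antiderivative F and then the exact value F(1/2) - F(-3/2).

Any candidate F(t) must reproduce f(t) exactly when differentiated.
F(t) = -(-exp(t/2) + 4*cos(t**2/2))/2 is an antiderivative of f.
Check: d/dt[-(-exp(t/2) + 4*cos(t**2/2))/2] = 2*t*sin(t**2/2) + exp(t/2)/4, which equals f(t).
F(1/2) = -2*cos(1/8) + exp(1/4)/2; F(-3/2) = -2*cos(9/8) + exp(-3/4)/2.
Integral = F(1/2) - F(-3/2) = -2*cos(1/8) - exp(-3/4)/2 + exp(1/4)/2 + 2*cos(9/8).

Antiderivative: F(t) = -(-exp(t/2) + 4*cos(t**2/2))/2; value = -2*cos(1/8) - exp(-3/4)/2 + exp(1/4)/2 + 2*cos(9/8)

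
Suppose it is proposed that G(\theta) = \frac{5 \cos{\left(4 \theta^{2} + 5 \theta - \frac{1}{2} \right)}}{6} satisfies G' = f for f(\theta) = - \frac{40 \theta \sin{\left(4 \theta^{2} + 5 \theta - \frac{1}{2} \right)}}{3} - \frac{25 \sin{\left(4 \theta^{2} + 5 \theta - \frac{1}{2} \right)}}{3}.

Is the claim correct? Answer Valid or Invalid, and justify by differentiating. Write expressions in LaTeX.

d/d\theta[G] = - \frac{20 \theta \sin{\left(4 \theta^{2} + 5 \theta - \frac{1}{2} \right)}}{3} - \frac{25 \sin{\left(4 \theta^{2} + 5 \theta - \frac{1}{2} \right)}}{6}
d/d\theta[G] - f(\theta) = \frac{20 \theta \sin{\left(4 \theta^{2} + 5 \theta - \frac{1}{2} \right)}}{3} + \frac{25 \sin{\left(4 \theta^{2} + 5 \theta - \frac{1}{2} \right)}}{6} != 0.

Invalid: d/d\theta[G] - f = \frac{20 \theta \sin{\left(4 \theta^{2} + 5 \theta - \frac{1}{2} \right)}}{3} + \frac{25 \sin{\left(4 \theta^{2} + 5 \theta - \frac{1}{2} \right)}}{6}, which is not 0.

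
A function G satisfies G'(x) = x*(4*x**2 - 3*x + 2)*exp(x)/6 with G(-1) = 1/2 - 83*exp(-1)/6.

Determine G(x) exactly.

G(x) = (4*x**3*exp(x) - 15*x**2*exp(x) + 32*x*exp(x) - 32*exp(x) + 3)/6

G'(x) has the shape u'v + uv' for u = 2*x**3/3 - 5*x**2/2 + 16*x/3 - 16/3 and v = exp(x) — it is the derivative of the product u*v.
A general antiderivative is (4*x**3 - 15*x**2 + 32*x - 32)*exp(x)/6 + C.
The condition gives C = 1/2 - 83*exp(-1)/6 - (-83*exp(-1)/6) = 1/2.
So G(x) = (4*x**3*exp(x) - 15*x**2*exp(x) + 32*x*exp(x) - 32*exp(x) + 3)/6.
Check: d/dx[(4*x**3*exp(x) - 15*x**2*exp(x) + 32*x*exp(x) - 32*exp(x) + 3)/6] = 2*x**3*exp(x)/3 - x**2*exp(x)/2 + x*exp(x)/3, which equals G'(x).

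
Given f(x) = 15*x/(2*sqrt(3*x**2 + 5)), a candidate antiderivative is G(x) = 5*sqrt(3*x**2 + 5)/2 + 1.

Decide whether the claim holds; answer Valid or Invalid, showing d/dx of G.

Valid - differentiating G returns exactly f.

d/dx[G] = 15*x/(2*sqrt(3*x**2 + 5))
This equals f(x) exactly, so the claim holds.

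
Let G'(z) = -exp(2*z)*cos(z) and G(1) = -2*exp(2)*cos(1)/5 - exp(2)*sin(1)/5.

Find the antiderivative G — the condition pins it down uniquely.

Since d/dz undoes antidifferentiation here, G(z) must give back the stated G'(z).
A general antiderivative is -exp(2*z)*sin(z)/5 - 2*exp(2*z)*cos(z)/5 + C.
The condition gives C = -2*exp(2)*cos(1)/5 - exp(2)*sin(1)/5 - (-2*exp(2)*cos(1)/5 - exp(2)*sin(1)/5) = 0.
So G(z) = -(sin(z) + 2*cos(z))*exp(2*z)/5.
Check: d/dz[-(sin(z) + 2*cos(z))*exp(2*z)/5] = -exp(2*z)*cos(z) = G'(z).

G(z) = -(sin(z) + 2*cos(z))*exp(2*z)/5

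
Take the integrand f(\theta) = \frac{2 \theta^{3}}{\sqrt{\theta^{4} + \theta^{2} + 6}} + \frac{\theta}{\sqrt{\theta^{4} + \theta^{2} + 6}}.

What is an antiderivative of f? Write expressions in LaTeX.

f matches the chain-rule pattern g'(h)*h' with inner function h(\theta) = \theta^{4} + \theta^{2} + 6; substituting u = h(\theta) collapses the integral.
Check: d/d\theta[\sqrt{\theta^{4} + \theta^{2} + 6}] = \frac{2 \theta^{3} + \theta}{\sqrt{\theta^{4} + \theta^{2} + 6}}, which equals f(\theta).

An antiderivative is F(\theta) = \sqrt{\theta^{4} + \theta^{2} + 6}.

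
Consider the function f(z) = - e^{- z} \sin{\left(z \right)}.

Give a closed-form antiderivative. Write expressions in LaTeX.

An antiderivative is F(z) = \frac{e^{- z} \sin{\left(z \right)}}{2} + \frac{e^{- z} \cos{\left(z \right)}}{2}.

For F(z) to be correct the identity F'(z) - f(z) = 0 must hold.
Check: d/dz[\frac{e^{- z} \sin{\left(z \right)}}{2} + \frac{e^{- z} \cos{\left(z \right)}}{2}] = - e^{- z} \sin{\left(z \right)} = f(z).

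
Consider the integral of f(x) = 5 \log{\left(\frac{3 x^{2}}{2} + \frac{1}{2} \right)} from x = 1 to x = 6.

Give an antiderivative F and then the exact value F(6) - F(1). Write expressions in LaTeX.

For F(x) to be correct the identity F'(x) - f(x) = 0 must hold.
F(x) = 5 x \log{\left(3 x^{2} + 1 \right)} - 10 x - 5 x \log{\left(2 \right)} + \frac{10 \sqrt{3} \operatorname{atan}{\left(\sqrt{3} x \right)}}{3} is an antiderivative of f.
Check: d/dx[5 x \log{\left(3 x^{2} + 1 \right)} - 10 x - 5 x \log{\left(2 \right)} + \frac{10 \sqrt{3} \operatorname{atan}{\left(\sqrt{3} x \right)}}{3}] = 5 \log{\left(3 x^{2} + 1 \right)} - 5 \log{\left(2 \right)}, which equals f(x).
F(6) = -60 - 30 \log{\left(2 \right)} + \frac{10 \sqrt{3} \operatorname{atan}{\left(6 \sqrt{3} \right)}}{3} + 30 \log{\left(109 \right)}; F(1) = -10 - 5 \log{\left(2 \right)} + \frac{10 \sqrt{3} \pi}{9} + 5 \log{\left(4 \right)}.
Integral = F(6) - F(1) = -50 - \frac{10 \sqrt{3} \pi}{9} - 5 \log{\left(2 \right)} + \frac{10 \sqrt{3} \operatorname{atan}{\left(6 \sqrt{3} \right)}}{3} + 30 \log{\left(\frac{109}{2} \right)}.

Antiderivative: F(x) = 5 x \log{\left(3 x^{2} + 1 \right)} - 10 x - 5 x \log{\left(2 \right)} + \frac{10 \sqrt{3} \operatorname{atan}{\left(\sqrt{3} x \right)}}{3}; value = -50 - \frac{10 \sqrt{3} \pi}{9} - 5 \log{\left(2 \right)} + \frac{10 \sqrt{3} \operatorname{atan}{\left(6 \sqrt{3} \right)}}{3} + 30 \log{\left(\frac{109}{2} \right)}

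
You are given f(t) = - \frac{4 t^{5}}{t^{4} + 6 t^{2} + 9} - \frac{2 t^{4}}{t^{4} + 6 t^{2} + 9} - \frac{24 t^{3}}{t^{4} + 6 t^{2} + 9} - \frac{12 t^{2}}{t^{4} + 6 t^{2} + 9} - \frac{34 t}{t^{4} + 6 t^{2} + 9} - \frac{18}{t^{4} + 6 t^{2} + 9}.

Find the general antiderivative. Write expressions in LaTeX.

The integrand splits into summands that can be handled one at a time.
Check: d/dt[- 2 t^{2} - 2 t - \frac{2}{2 t^{2} + 6}] = \frac{- 4 t^{5} - 2 t^{4} - 24 t^{3} - 12 t^{2} - 34 t - 18}{t^{4} + 6 t^{2} + 9}, which equals f(t).

F(t) = - 2 t^{2} - 2 t - \frac{2}{2 t^{2} + 6} + C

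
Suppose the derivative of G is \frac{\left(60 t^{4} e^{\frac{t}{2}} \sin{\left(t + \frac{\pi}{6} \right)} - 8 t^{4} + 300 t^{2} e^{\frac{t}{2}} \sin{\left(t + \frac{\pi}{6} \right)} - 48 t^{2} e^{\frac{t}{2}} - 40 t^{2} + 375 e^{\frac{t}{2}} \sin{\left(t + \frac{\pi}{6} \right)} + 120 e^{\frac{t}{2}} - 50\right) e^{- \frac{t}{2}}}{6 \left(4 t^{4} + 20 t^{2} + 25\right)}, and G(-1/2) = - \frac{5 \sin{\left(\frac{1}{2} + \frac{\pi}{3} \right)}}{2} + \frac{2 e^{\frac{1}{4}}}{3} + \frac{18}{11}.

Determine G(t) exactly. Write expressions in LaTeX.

G(t) = \frac{\left(8 t^{2} + 24 t e^{\frac{t}{2}} - 15 \left(2 t^{2} + 5\right) e^{\frac{t}{2}} \cos{\left(t + \frac{\pi}{6} \right)} + 12 \left(2 t^{2} + 5\right) e^{\frac{t}{2}} + 20\right) e^{- \frac{t}{2}}}{6 \left(2 t^{2} + 5\right)}

A first test for any G(t): its t-derivative must equal the given G'(t).
A general antiderivative is \frac{2 t}{t^{2} + \frac{5}{2}} - \frac{5 \cos{\left(t + \frac{\pi}{6} \right)}}{2} + \frac{2 e^{- \frac{t}{2}}}{3} + C.
The condition gives C = - \frac{5 \sin{\left(\frac{1}{2} + \frac{\pi}{3} \right)}}{2} + \frac{2 e^{\frac{1}{4}}}{3} + \frac{18}{11} - (- \frac{5 \sin{\left(\frac{1}{2} + \frac{\pi}{3} \right)}}{2} - \frac{4}{11} + \frac{2 e^{\frac{1}{4}}}{3}) = 2.
So G(t) = \frac{\left(8 t^{2} + 24 t e^{\frac{t}{2}} - 15 \left(2 t^{2} + 5\right) e^{\frac{t}{2}} \cos{\left(t + \frac{\pi}{6} \right)} + 12 \left(2 t^{2} + 5\right) e^{\frac{t}{2}} + 20\right) e^{- \frac{t}{2}}}{6 \left(2 t^{2} + 5\right)}.
Check: d/dt[\frac{\left(8 t^{2} + 24 t e^{\frac{t}{2}} - 15 \left(2 t^{2} + 5\right) e^{\frac{t}{2}} \cos{\left(t + \frac{\pi}{6} \right)} + 12 \left(2 t^{2} + 5\right) e^{\frac{t}{2}} + 20\right) e^{- \frac{t}{2}}}{6 \left(2 t^{2} + 5\right)}] = \frac{60 t^{4} e^{\frac{t}{2}} \sin{\left(t + \frac{\pi}{6} \right)} - 8 t^{4} + 300 t^{2} e^{\frac{t}{2}} \sin{\left(t + \frac{\pi}{6} \right)} - 48 t^{2} e^{\frac{t}{2}} - 40 t^{2} + 375 e^{\frac{t}{2}} \sin{\left(t + \frac{\pi}{6} \right)} + 120 e^{\frac{t}{2}} - 50}{24 t^{4} e^{\frac{t}{2}} + 120 t^{2} e^{\frac{t}{2}} + 150 e^{\frac{t}{2}}}, which equals G'(t).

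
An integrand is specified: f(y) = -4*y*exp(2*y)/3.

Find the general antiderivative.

Recognize the product-rule pattern: f = u'v + uv' with u = 1/3 - 2*y/3, v = exp(2*y), so integration by parts undoes it.
Check: d/dy[-2*y*exp(2*y)/3 + exp(2*y)/3] = -4*y*exp(2*y)/3 = f(y).

F(y) = -2*y*exp(2*y)/3 + exp(2*y)/3 + C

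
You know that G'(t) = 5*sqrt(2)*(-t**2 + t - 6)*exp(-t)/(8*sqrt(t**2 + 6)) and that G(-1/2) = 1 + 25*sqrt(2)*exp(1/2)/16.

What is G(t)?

G(t) = 5*sqrt(t**2/2 + 3)*exp(-t)/4 + 1

Recognize the product-rule pattern: G'(t) = u'v + uv' with u = 5*sqrt(t**2/2 + 3)/4, v = exp(-t), so integration by parts undoes it.
A general antiderivative is 5*sqrt(t**2/2 + 3)*exp(-t)/4 + C.
The condition gives C = 1 + 25*sqrt(2)*exp(1/2)/16 - (25*sqrt(2)*exp(1/2)/16) = 1.
So G(t) = 5*sqrt(t**2/2 + 3)*exp(-t)/4 + 1.
Check: d/dt[5*sqrt(t**2/2 + 3)*exp(-t)/4 + 1] = sqrt(2)*(-5*t**2 + 5*t - 30)*exp(-t)/(8*sqrt(t**2 + 6)), which equals G'(t).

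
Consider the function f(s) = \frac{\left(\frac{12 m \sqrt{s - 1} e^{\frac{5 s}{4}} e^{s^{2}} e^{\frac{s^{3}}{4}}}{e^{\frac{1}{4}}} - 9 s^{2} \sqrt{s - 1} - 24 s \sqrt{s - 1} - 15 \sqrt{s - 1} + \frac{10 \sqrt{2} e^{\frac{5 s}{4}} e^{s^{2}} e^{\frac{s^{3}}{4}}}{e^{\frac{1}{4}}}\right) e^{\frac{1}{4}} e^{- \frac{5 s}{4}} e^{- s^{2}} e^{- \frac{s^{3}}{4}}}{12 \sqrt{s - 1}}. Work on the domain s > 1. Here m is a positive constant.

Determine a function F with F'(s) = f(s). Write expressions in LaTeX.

Differentiate the proposed F(s) back; it has to land on f(s) exactly.
Check: d/ds[\frac{3 m s + 5 \sqrt{2} \sqrt{s - 1} + 3 e^{\frac{1}{4}} e^{- \frac{5 s}{4}} e^{- s^{2}} e^{- \frac{s^{3}}{4}}}{3}] = \frac{\left(12 m \sqrt{s - 1} e^{\frac{5 s}{4}} e^{s^{2}} e^{\frac{s^{3}}{4}} - 9 s^{2} \sqrt{s - 1} e^{\frac{1}{4}} - 24 s \sqrt{s - 1} e^{\frac{1}{4}} - 15 \sqrt{s - 1} e^{\frac{1}{4}} + 10 \sqrt{2} e^{\frac{5 s}{4}} e^{s^{2}} e^{\frac{s^{3}}{4}}\right) e^{- \frac{5 s}{4}} e^{- s^{2}} e^{- \frac{s^{3}}{4}}}{12 \sqrt{s - 1}}, which equals f(s).

An antiderivative is F(s) = \frac{3 m s + 5 \sqrt{2} \sqrt{s - 1} + 3 e^{\frac{1}{4}} e^{- \frac{5 s}{4}} e^{- s^{2}} e^{- \frac{s^{3}}{4}}}{3}.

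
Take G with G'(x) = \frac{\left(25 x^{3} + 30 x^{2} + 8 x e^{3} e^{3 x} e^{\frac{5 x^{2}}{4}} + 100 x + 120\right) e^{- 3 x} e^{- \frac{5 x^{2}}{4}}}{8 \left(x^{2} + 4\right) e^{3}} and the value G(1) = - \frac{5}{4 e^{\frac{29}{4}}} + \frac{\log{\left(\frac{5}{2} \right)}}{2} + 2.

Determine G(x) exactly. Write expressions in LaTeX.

Check a candidate G(x) by differentiating: d/dx[G] must match the given G'(x).
A general antiderivative is - \frac{5 e^{- \frac{5 x^{2}}{4} - 3 x - 3}}{4} + \frac{\log{\left(\frac{x^{2}}{2} + 2 \right)}}{2} + C.
The condition gives C = - \frac{5}{4 e^{\frac{29}{4}}} + \frac{\log{\left(\frac{5}{2} \right)}}{2} + 2 - (- \frac{5}{4 e^{\frac{29}{4}}} + \frac{\log{\left(\frac{5}{2} \right)}}{2}) = 2.
So G(x) = - \frac{5 e^{- \frac{5 x^{2}}{4} - 3 x - 3}}{4} + \frac{\log{\left(\frac{x^{2}}{2} + 2 \right)}}{2} + 2.
Check: d/dx[- \frac{5 e^{- \frac{5 x^{2}}{4} - 3 x - 3}}{4} + \frac{\log{\left(\frac{x^{2}}{2} + 2 \right)}}{2} + 2] = \frac{25 x^{3} + 30 x^{2} + 8 x e^{3} e^{3 x} e^{\frac{5 x^{2}}{4}} + 100 x + 120}{8 x^{2} e^{3} e^{3 x} e^{\frac{5 x^{2}}{4}} + 32 e^{3} e^{3 x} e^{\frac{5 x^{2}}{4}}}, which equals G'(x).

G(x) = - \frac{5 e^{- \frac{5 x^{2}}{4} - 3 x - 3}}{4} + \frac{\log{\left(\frac{x^{2}}{2} + 2 \right)}}{2} + 2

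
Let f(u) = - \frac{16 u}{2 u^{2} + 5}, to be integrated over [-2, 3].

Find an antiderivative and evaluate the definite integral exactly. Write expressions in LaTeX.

f matches the chain-rule pattern g'(h)*h' with inner function h(u) = 2 u^{2} + 5; substituting w = h(u) collapses the integral.
F(u) = - 4 \log{\left(2 u^{2} + 5 \right)} is an antiderivative of f.
Check: d/du[- 4 \log{\left(2 u^{2} + 5 \right)}] = - \frac{16 u}{2 u^{2} + 5} = f(u).
F(3) = - 4 \log{\left(23 \right)}; F(-2) = - 4 \log{\left(13 \right)}.
Integral = F(3) - F(-2) = - 4 \log{\left(23 \right)} + 4 \log{\left(13 \right)}.

Antiderivative: F(u) = - 4 \log{\left(2 u^{2} + 5 \right)}; value = - 4 \log{\left(23 \right)} + 4 \log{\left(13 \right)}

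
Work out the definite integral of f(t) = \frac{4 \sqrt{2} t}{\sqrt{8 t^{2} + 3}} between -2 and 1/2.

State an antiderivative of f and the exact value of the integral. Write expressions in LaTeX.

Antiderivative: F(t) = \sqrt{4 t^{2} + \frac{3}{2}}; value = - \frac{\sqrt{70}}{2} + \frac{\sqrt{10}}{2}

The substitution u = 4 t^{2} + \frac{3}{2} works: f is exactly (dF/du)*(du/dt) for that inner function.
F(t) = \sqrt{4 t^{2} + \frac{3}{2}} is an antiderivative of f.
Check: d/dt[\sqrt{4 t^{2} + \frac{3}{2}}] = \frac{4 \sqrt{2} t}{\sqrt{8 t^{2} + 3}} = f(t).
F(1/2) = \frac{\sqrt{10}}{2}; F(-2) = \frac{\sqrt{70}}{2}.
Integral = F(1/2) - F(-2) = - \frac{\sqrt{70}}{2} + \frac{\sqrt{10}}{2}.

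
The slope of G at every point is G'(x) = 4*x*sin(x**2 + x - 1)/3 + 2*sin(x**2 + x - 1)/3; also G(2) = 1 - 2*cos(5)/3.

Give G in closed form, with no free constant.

G(x) = -(2*cos(x**2 + x - 1) - 3)/3

The substitution u = x**2 + x - 1 works: G'(x) is exactly (dG/du)*(du/dx) for that inner function.
A general antiderivative is -2*cos(x**2 + x - 1)/3 + C.
The condition gives C = 1 - 2*cos(5)/3 - (-2*cos(5)/3) = 1.
So G(x) = -(2*cos(x**2 + x - 1) - 3)/3.
Check: d/dx[-(2*cos(x**2 + x - 1) - 3)/3] = 4*x*sin(x**2 + x - 1)/3 + 2*sin(x**2 + x - 1)/3 = G'(x).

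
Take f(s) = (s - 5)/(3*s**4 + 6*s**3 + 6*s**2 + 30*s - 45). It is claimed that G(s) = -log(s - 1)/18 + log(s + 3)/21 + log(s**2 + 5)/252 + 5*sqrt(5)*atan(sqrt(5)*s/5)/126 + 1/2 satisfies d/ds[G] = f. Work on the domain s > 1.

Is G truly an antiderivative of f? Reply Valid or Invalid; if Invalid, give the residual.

d/ds[G] = (s - 5)/(3*s**4 + 6*s**3 + 6*s**2 + 30*s - 45)
This equals f(s) exactly, so the claim holds.

Valid. The derivative of G reproduces f.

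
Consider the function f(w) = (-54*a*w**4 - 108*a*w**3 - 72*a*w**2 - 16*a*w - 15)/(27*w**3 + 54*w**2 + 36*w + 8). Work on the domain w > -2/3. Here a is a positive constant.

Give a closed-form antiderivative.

Differentiate the proposed F(w) back; it has to land on f(w) exactly.
Check: d/dw[(-2*a*w**2*(3*w + 2)**2 + 5)/(2*(3*w + 2)**2)] = (-54*a*w**4 - 108*a*w**3 - 72*a*w**2 - 16*a*w - 15)/(27*w**3 + 54*w**2 + 36*w + 8) = f(w).

An antiderivative is F(w) = (-2*a*w**2*(3*w + 2)**2 + 5)/(2*(3*w + 2)**2).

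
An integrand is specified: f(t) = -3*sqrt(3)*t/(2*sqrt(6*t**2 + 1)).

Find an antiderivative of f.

An antiderivative is F(t) = -sqrt(3)*sqrt(6*t**2 + 1)/4.

f matches the chain-rule pattern g'(h)*h' with inner function h(t) = 2*t**2 + 1/3; substituting u = h(t) collapses the integral.
Check: d/dt[-sqrt(3)*sqrt(6*t**2 + 1)/4] = -3*sqrt(3)*t/(2*sqrt(6*t**2 + 1)) = f(t).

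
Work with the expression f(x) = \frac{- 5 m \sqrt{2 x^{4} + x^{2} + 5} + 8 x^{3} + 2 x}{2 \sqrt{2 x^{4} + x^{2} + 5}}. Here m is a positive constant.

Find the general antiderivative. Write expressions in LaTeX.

Differentiate the proposed F(x) back; it has to land on f(x) exactly.
Check: d/dx[- \frac{5 m x}{2} + \sqrt{2 x^{4} + x^{2} + 5}] = \frac{- 5 m \sqrt{2 x^{4} + x^{2} + 5} + 8 x^{3} + 2 x}{2 \sqrt{2 x^{4} + x^{2} + 5}} = f(x).

F(x) = - \frac{5 m x}{2} + \sqrt{2 x^{4} + x^{2} + 5} + C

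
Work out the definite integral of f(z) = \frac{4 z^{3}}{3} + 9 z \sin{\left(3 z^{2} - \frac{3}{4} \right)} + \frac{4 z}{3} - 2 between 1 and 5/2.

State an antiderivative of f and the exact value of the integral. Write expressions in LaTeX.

Integrate term by term and add the pieces.
F(z) = \frac{z^{4}}{3} + \frac{2 z^{2}}{3} - 2 z - \frac{3 \cos{\left(3 z^{2} - \frac{3}{4} \right)}}{2} is an antiderivative of f.
Check: d/dz[\frac{z^{4}}{3} + \frac{2 z^{2}}{3} - 2 z - \frac{3 \cos{\left(3 z^{2} - \frac{3}{4} \right)}}{2}] = \frac{4 z^{3}}{3} + 9 z \sin{\left(3 z^{2} - \frac{3}{4} \right)} + \frac{4 z}{3} - 2 = f(z).
F(5/2) = \frac{195}{16} - \frac{3 \cos{\left(18 \right)}}{2}; F(1) = -1 - \frac{3 \cos{\left(\frac{9}{4} \right)}}{2}.
Integral = F(5/2) - F(1) = - \frac{3 \cos{\left(18 \right)}}{2} + \frac{3 \cos{\left(\frac{9}{4} \right)}}{2} + \frac{211}{16}.

Antiderivative: F(z) = \frac{z^{4}}{3} + \frac{2 z^{2}}{3} - 2 z - \frac{3 \cos{\left(3 z^{2} - \frac{3}{4} \right)}}{2}; value = - \frac{3 \cos{\left(18 \right)}}{2} + \frac{3 \cos{\left(\frac{9}{4} \right)}}{2} + \frac{211}{16}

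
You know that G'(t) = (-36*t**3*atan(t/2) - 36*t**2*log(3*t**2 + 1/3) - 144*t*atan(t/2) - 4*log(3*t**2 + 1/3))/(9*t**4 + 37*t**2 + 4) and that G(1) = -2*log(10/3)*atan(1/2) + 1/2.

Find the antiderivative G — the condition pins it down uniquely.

G(t) = -2*log(3*t**2 + 1/3)*atan(t/2) + 1/2

Recognize the product-rule pattern: G'(t) = u'v + uv' with u = -2*atan(t/2), v = log(3*t**2 + 1/3), so integration by parts undoes it.
A general antiderivative is -2*log(3*t**2 + 1/3)*atan(t/2) + C.
The condition gives C = -2*log(10/3)*atan(1/2) + 1/2 - (-2*log(10/3)*atan(1/2)) = 1/2.
So G(t) = -2*log(3*t**2 + 1/3)*atan(t/2) + 1/2.
Check: d/dt[-2*log(3*t**2 + 1/3)*atan(t/2) + 1/2] = (-36*t**3*atan(t/2) - 36*t**2*log(3*t**2 + 1/3) - 144*t*atan(t/2) - 4*log(3*t**2 + 1/3))/(9*t**4 + 37*t**2 + 4) = G'(t).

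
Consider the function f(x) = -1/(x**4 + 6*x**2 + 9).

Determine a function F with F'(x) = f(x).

Since d/dx undoes antidifferentiation here, F'(x) = f(x) is required of F(x).
Check: d/dx[-(sqrt(3)*x**2*atan(sqrt(3)*x/3) + 3*x + 3*sqrt(3)*atan(sqrt(3)*x/3))/(18*(x**2 + 3))] = -1/(x**4 + 6*x**2 + 9) = f(x).

An antiderivative is F(x) = -(sqrt(3)*x**2*atan(sqrt(3)*x/3) + 3*x + 3*sqrt(3)*atan(sqrt(3)*x/3))/(18*(x**2 + 3)).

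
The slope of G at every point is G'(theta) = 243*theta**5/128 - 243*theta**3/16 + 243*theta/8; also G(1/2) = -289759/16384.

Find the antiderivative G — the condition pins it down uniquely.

G(theta) = 81*theta**6/256 - 243*theta**4/64 + 243*theta**2/16 - 85/4

The substitution u = 3*theta**2/4 - 3 works: G'(theta) is exactly (dG/du)*(du/dtheta) for that inner function.
A general antiderivative is 3*(3*theta**2/4 - 3)**3/4 + C.
The condition gives C = -289759/16384 - (-273375/16384) = -1.
So G(theta) = 81*theta**6/256 - 243*theta**4/64 + 243*theta**2/16 - 85/4.
Check: d/dtheta[81*theta**6/256 - 243*theta**4/64 + 243*theta**2/16 - 85/4] = 243*theta**5/128 - 243*theta**3/16 + 243*theta/8 = G'(theta).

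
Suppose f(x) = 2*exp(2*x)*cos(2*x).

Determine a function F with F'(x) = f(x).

Any candidate F(x) must reproduce f(x) exactly when differentiated.
Check: d/dx[exp(2*x)*sin(2*x)/2 + exp(2*x)*cos(2*x)/2] = 2*exp(2*x)*cos(2*x) = f(x).

An antiderivative is F(x) = exp(2*x)*sin(2*x)/2 + exp(2*x)*cos(2*x)/2.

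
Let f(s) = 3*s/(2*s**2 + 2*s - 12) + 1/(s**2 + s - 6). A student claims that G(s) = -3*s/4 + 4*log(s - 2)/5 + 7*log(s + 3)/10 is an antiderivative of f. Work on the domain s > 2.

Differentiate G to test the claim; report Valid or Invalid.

d/ds[G] = (-3*s**2 + 3*s + 22)/(4*s**2 + 4*s - 24)
d/ds[G] - f(s) = -3/4 != 0.

Invalid: d/ds[G] - f = -3/4, which is not 0.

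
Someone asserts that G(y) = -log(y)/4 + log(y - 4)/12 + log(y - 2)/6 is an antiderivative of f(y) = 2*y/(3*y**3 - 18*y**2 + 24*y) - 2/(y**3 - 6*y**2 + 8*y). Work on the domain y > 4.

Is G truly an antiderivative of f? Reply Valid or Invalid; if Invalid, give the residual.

d/dy[G] = (2*y - 6)/(3*y**3 - 18*y**2 + 24*y)
This equals f(y) exactly, so the claim holds.

Valid - differentiating G returns exactly f.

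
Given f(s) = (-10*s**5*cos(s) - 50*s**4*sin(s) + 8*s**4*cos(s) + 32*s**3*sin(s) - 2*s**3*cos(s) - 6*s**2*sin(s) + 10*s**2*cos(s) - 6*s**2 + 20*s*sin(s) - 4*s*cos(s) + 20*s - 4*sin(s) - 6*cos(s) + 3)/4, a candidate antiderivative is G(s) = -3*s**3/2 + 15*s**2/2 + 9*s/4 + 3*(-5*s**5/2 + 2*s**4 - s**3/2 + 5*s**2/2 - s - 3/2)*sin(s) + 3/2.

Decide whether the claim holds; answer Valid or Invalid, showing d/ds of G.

d/ds[G] = -15*s**5*cos(s)/2 - 75*s**4*sin(s)/2 + 6*s**4*cos(s) + 24*s**3*sin(s) - 3*s**3*cos(s)/2 - 9*s**2*sin(s)/2 + 15*s**2*cos(s)/2 - 9*s**2/2 + 15*s*sin(s) - 3*s*cos(s) + 15*s - 3*sin(s) - 9*cos(s)/2 + 9/4
d/ds[G] - f(s) = -5*s**5*cos(s) - 25*s**4*sin(s) + 4*s**4*cos(s) + 16*s**3*sin(s) - s**3*cos(s) - 3*s**2*sin(s) + 5*s**2*cos(s) - 3*s**2 + 10*s*sin(s) - 2*s*cos(s) + 10*s - 2*sin(s) - 3*cos(s) + 3/2 != 0.

Invalid: d/ds[G] - f = -5*s**5*cos(s) - 25*s**4*sin(s) + 4*s**4*cos(s) + 16*s**3*sin(s) - s**3*cos(s) - 3*s**2*sin(s) + 5*s**2*cos(s) - 3*s**2 + 10*s*sin(s) - 2*s*cos(s) + 10*s - 2*sin(s) - 3*cos(s) + 3/2, which is not 0.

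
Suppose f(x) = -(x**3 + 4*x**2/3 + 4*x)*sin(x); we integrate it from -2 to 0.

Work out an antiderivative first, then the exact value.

Antiderivative: F(x) = (3*x**3*cos(x) - 9*x**2*sin(x) + 4*x**2*cos(x) - 8*x*sin(x) - 6*x*cos(x) + 6*sin(x) - 8*cos(x))/3; value = -14*sin(2)/3 - 8/3 + 4*cos(2)/3

A candidate is checked by its d/dx: the result must match f(x).
F(x) = (3*x**3*cos(x) - 9*x**2*sin(x) + 4*x**2*cos(x) - 8*x*sin(x) - 6*x*cos(x) + 6*sin(x) - 8*cos(x))/3 is an antiderivative of f.
Check: d/dx[(3*x**3*cos(x) - 9*x**2*sin(x) + 4*x**2*cos(x) - 8*x*sin(x) - 6*x*cos(x) + 6*sin(x) - 8*cos(x))/3] = -x**3*sin(x) - 4*x**2*sin(x)/3 - 4*x*sin(x), which equals f(x).
F(0) = -8/3; F(-2) = -4*cos(2)/3 + 14*sin(2)/3.
Integral = F(0) - F(-2) = -14*sin(2)/3 - 8/3 + 4*cos(2)/3.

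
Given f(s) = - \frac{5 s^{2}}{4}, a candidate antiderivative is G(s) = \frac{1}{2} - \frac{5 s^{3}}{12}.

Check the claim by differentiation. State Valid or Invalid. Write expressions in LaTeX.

d/ds[G] = - \frac{5 s^{2}}{4}
This equals f(s) exactly, so the claim holds.

Valid - the claim checks out under differentiation.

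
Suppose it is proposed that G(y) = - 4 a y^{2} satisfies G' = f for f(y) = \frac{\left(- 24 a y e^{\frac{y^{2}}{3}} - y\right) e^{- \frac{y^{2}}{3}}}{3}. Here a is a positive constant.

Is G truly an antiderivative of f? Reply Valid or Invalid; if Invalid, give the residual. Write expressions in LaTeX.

d/dy[G] = - 8 a y
d/dy[G] - f(y) = \frac{y e^{- \frac{y^{2}}{3}}}{3} != 0.

Invalid: d/dy[G] - f = \frac{y e^{- \frac{y^{2}}{3}}}{3}, which is not 0.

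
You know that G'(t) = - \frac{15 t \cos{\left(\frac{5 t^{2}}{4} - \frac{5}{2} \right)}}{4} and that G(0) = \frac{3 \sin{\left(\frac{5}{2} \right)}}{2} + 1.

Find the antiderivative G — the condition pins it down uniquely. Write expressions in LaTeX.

G'(t) matches the chain-rule pattern g'(h)*h' with inner function h(t) = \frac{5 t^{2}}{4} - \frac{5}{2}; substituting u = h(t) collapses the integral.
A general antiderivative is - \frac{3 \sin{\left(\frac{5 t^{2}}{4} - \frac{5}{2} \right)}}{2} + C.
The condition gives C = \frac{3 \sin{\left(\frac{5}{2} \right)}}{2} + 1 - (\frac{3 \sin{\left(\frac{5}{2} \right)}}{2}) = 1.
So G(t) = \frac{2 - 3 \sin{\left(\frac{5 t^{2}}{4} - \frac{5}{2} \right)}}{2}.
Check: d/dt[\frac{2 - 3 \sin{\left(\frac{5 t^{2}}{4} - \frac{5}{2} \right)}}{2}] = - \frac{15 t \cos{\left(\frac{5 t^{2}}{4} - \frac{5}{2} \right)}}{4} = G'(t).

G(t) = \frac{2 - 3 \sin{\left(\frac{5 t^{2}}{4} - \frac{5}{2} \right)}}{2}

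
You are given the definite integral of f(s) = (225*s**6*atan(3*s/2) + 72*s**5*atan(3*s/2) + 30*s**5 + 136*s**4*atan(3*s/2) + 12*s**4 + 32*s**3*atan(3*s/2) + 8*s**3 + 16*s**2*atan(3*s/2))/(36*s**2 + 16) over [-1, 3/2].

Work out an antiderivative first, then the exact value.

Antiderivative: F(s) = 5*s**5*atan(3*s/2)/4 + s**4*atan(3*s/2)/2 + s**3*atan(3*s/2)/3; value = -13*atan(3/2)/12 + 1683*atan(9/4)/128

f has the shape u'v + uv' for u = 5*s**5/4 + s**4/2 + s**3/3 and v = atan(3*s/2) — it is the derivative of the product u*v.
F(s) = 5*s**5*atan(3*s/2)/4 + s**4*atan(3*s/2)/2 + s**3*atan(3*s/2)/3 is an antiderivative of f.
Check: d/ds[5*s**5*atan(3*s/2)/4 + s**4*atan(3*s/2)/2 + s**3*atan(3*s/2)/3] = (225*s**6*atan(3*s/2) + 72*s**5*atan(3*s/2) + 30*s**5 + 136*s**4*atan(3*s/2) + 12*s**4 + 32*s**3*atan(3*s/2) + 8*s**3 + 16*s**2*atan(3*s/2))/(36*s**2 + 16) = f(s).
F(3/2) = 1683*atan(9/4)/128; F(-1) = 13*atan(3/2)/12.
Integral = F(3/2) - F(-1) = -13*atan(3/2)/12 + 1683*atan(9/4)/128.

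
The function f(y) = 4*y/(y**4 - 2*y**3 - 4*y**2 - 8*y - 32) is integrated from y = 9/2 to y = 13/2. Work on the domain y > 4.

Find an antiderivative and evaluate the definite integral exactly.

The denominator factors as (y - 4)*(y + 2)*(y**2 + 4); partial fractions split f into directly integrable pieces: -(3*y + 2)/(10*(y**2 + 4)) + 1/(6*(y + 2)) + 2/(15*(y - 4)).
F(y) = -(-8*log(y - 4) - 10*log(y + 2) + 9*log(y**2 + 4) + 6*atan(y/2))/60 is an antiderivative of f.
Check: d/dy[-(-8*log(y - 4) - 10*log(y + 2) + 9*log(y**2 + 4) + 6*atan(y/2))/60] = 4*y/(y**4 - 2*y**3 - 4*y**2 - 8*y - 32) = f(y).
F(13/2) = -3*log(185/4)/20 - atan(13/4)/10 + 2*log(5/2)/15 + log(17/2)/6; F(9/2) = -3*log(97/4)/20 - atan(9/4)/10 - 2*log(2)/15 + log(13/2)/6.
Integral = F(13/2) - F(9/2) = -3*log(185/4)/20 - log(13/2)/6 - atan(13/4)/10 + 2*log(2)/15 + atan(9/4)/10 + 2*log(5/2)/15 + log(17/2)/6 + 3*log(97/4)/20.

Antiderivative: F(y) = -(-8*log(y - 4) - 10*log(y + 2) + 9*log(y**2 + 4) + 6*atan(y/2))/60; value = -3*log(185/4)/20 - log(13/2)/6 - atan(13/4)/10 + 2*log(2)/15 + atan(9/4)/10 + 2*log(5/2)/15 + log(17/2)/6 + 3*log(97/4)/20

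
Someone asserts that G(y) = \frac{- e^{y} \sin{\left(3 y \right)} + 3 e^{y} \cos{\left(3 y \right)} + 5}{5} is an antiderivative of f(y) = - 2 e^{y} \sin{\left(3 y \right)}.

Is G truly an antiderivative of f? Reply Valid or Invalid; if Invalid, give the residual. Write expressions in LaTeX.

Valid. The derivative of G reproduces f.

d/dy[G] = - 2 e^{y} \sin{\left(3 y \right)}
This equals f(y) exactly, so the claim holds.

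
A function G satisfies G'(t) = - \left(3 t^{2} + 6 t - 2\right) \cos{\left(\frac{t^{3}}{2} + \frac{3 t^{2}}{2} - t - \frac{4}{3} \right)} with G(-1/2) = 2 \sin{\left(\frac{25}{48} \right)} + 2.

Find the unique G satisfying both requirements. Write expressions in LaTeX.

G'(t) matches the chain-rule pattern g'(h)*h' with inner function h(t) = \frac{t^{3}}{2} + \frac{3 t^{2}}{2} - t - \frac{4}{3}; substituting u = h(t) collapses the integral.
A general antiderivative is - 2 \sin{\left(\frac{t^{3}}{2} + \frac{3 t^{2}}{2} - t - \frac{4}{3} \right)} + C.
The condition gives C = 2 \sin{\left(\frac{25}{48} \right)} + 2 - (2 \sin{\left(\frac{25}{48} \right)}) = 2.
So G(t) = 2 \left(1 - \sin{\left(\frac{t^{3}}{2} + \frac{3 t^{2}}{2} - t - \frac{4}{3} \right)}\right).
Check: d/dt[2 \left(1 - \sin{\left(\frac{t^{3}}{2} + \frac{3 t^{2}}{2} - t - \frac{4}{3} \right)}\right)] = - 3 t^{2} \cos{\left(\frac{t^{3}}{2} + \frac{3 t^{2}}{2} - t - \frac{4}{3} \right)} - 6 t \cos{\left(\frac{t^{3}}{2} + \frac{3 t^{2}}{2} - t - \frac{4}{3} \right)} + 2 \cos{\left(\frac{t^{3}}{2} + \frac{3 t^{2}}{2} - t - \frac{4}{3} \right)}, which equals G'(t).

G(t) = 2 \left(1 - \sin{\left(\frac{t^{3}}{2} + \frac{3 t^{2}}{2} - t - \frac{4}{3} \right)}\right)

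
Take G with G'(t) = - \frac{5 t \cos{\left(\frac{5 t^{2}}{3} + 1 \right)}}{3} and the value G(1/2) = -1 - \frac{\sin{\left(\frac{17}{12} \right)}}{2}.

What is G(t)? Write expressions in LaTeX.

G'(t) matches the chain-rule pattern g'(h)*h' with inner function h(t) = \frac{5 t^{2}}{3} + 1; substituting u = h(t) collapses the integral.
A general antiderivative is - \frac{\sin{\left(\frac{5 t^{2}}{3} + 1 \right)}}{2} + C.
The condition gives C = -1 - \frac{\sin{\left(\frac{17}{12} \right)}}{2} - (- \frac{\sin{\left(\frac{17}{12} \right)}}{2}) = -1.
So G(t) = - \frac{\sin{\left(\frac{5 t^{2}}{3} + 1 \right)}}{2} - 1.
Check: d/dt[- \frac{\sin{\left(\frac{5 t^{2}}{3} + 1 \right)}}{2} - 1] = - \frac{5 t \cos{\left(\frac{5 t^{2}}{3} + 1 \right)}}{3} = G'(t).

G(t) = - \frac{\sin{\left(\frac{5 t^{2}}{3} + 1 \right)}}{2} - 1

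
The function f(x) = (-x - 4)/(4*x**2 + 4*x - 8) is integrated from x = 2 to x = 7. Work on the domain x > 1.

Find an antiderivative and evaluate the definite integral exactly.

Antiderivative: F(x) = (-5*log(x - 1) + 2*log(x + 2))/12; value = -5*log(6)/12 - log(4)/6 + log(9)/6

The denominator factors as 4*(x - 1)*(x + 2); partial fractions split f into directly integrable pieces: 1/(6*(x + 2)) - 5/(12*(x - 1)).
F(x) = (-5*log(x - 1) + 2*log(x + 2))/12 is an antiderivative of f.
Check: d/dx[(-5*log(x - 1) + 2*log(x + 2))/12] = (-x - 4)/(4*x**2 + 4*x - 8) = f(x).
F(7) = -5*log(6)/12 + log(9)/6; F(2) = log(4)/6.
Integral = F(7) - F(2) = -5*log(6)/12 - log(4)/6 + log(9)/6.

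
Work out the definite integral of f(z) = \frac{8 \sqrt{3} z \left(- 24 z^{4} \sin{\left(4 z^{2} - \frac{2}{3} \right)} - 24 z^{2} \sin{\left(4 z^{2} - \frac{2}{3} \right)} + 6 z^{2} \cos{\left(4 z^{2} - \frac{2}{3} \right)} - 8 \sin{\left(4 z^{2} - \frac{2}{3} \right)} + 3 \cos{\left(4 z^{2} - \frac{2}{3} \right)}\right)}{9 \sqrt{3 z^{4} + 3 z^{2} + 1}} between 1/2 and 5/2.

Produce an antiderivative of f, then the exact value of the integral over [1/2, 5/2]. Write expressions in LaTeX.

f has the shape u'v + uv' for u = \frac{8 \sqrt{z^{4} + z^{2} + \frac{1}{3}}}{3} and v = \cos{\left(4 z^{2} - \frac{2}{3} \right)} — it is the derivative of the product u*v.
F(z) = \frac{8 \sqrt{z^{4} + z^{2} + \frac{1}{3}} \cos{\left(4 z^{2} - \frac{2}{3} \right)}}{3} is an antiderivative of f.
Check: d/dz[\frac{8 \sqrt{z^{4} + z^{2} + \frac{1}{3}} \cos{\left(4 z^{2} - \frac{2}{3} \right)}}{3}] = \frac{\sqrt{3} \left(- 192 z^{5} \sin{\left(4 z^{2} - \frac{2}{3} \right)} - 192 z^{3} \sin{\left(4 z^{2} - \frac{2}{3} \right)} + 48 z^{3} \cos{\left(4 z^{2} - \frac{2}{3} \right)} - 64 z \sin{\left(4 z^{2} - \frac{2}{3} \right)} + 24 z \cos{\left(4 z^{2} - \frac{2}{3} \right)}\right)}{9 \sqrt{3 z^{4} + 3 z^{2} + 1}}, which equals f(z).
F(5/2) = \frac{2 \sqrt{6573} \cos{\left(\frac{73}{3} \right)}}{9}; F(1/2) = \frac{2 \sqrt{93} \cos{\left(\frac{1}{3} \right)}}{9}.
Integral = F(5/2) - F(1/2) = - \frac{2 \sqrt{93} \cos{\left(\frac{1}{3} \right)}}{9} + \frac{2 \sqrt{6573} \cos{\left(\frac{73}{3} \right)}}{9}.

Antiderivative: F(z) = \frac{8 \sqrt{z^{4} + z^{2} + \frac{1}{3}} \cos{\left(4 z^{2} - \frac{2}{3} \right)}}{3}; value = - \frac{2 \sqrt{93} \cos{\left(\frac{1}{3} \right)}}{9} + \frac{2 \sqrt{6573} \cos{\left(\frac{73}{3} \right)}}{9}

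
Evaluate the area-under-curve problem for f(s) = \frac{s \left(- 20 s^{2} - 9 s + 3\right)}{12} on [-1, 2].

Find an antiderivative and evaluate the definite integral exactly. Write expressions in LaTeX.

Antiderivative: F(s) = - \frac{5 s^{4}}{12} - \frac{s^{3}}{4} + \frac{s^{2}}{8}; value = - \frac{65}{8}

Check any antiderivative F(s) by computing F'(s) and comparing it with f(s).
F(s) = - \frac{5 s^{4}}{12} - \frac{s^{3}}{4} + \frac{s^{2}}{8} is an antiderivative of f.
Check: d/ds[- \frac{5 s^{4}}{12} - \frac{s^{3}}{4} + \frac{s^{2}}{8}] = - \frac{5 s^{3}}{3} - \frac{3 s^{2}}{4} + \frac{s}{4}, which equals f(s).
F(2) = - \frac{49}{6}; F(-1) = - \frac{1}{24}.
Integral = F(2) - F(-1) = - \frac{65}{8}.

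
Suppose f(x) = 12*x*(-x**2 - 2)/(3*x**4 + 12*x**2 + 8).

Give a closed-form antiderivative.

The substitution u = x**4/2 + 2*x**2 + 4/3 works: f is exactly (dF/du)*(du/dx) for that inner function.
Check: d/dx[-log(x**4/2 + 2*x**2 + 4/3)] = (-12*x**3 - 24*x)/(3*x**4 + 12*x**2 + 8), which equals f(x).

An antiderivative is F(x) = -log(x**4/2 + 2*x**2 + 4/3).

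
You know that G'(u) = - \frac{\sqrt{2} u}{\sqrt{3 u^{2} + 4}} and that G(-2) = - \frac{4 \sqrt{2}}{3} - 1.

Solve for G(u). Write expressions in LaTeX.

G'(u) matches the chain-rule pattern g'(h)*h' with inner function h(u) = \frac{3 u^{2}}{2} + 2; substituting w = h(u) collapses the integral.
A general antiderivative is - \frac{2 \sqrt{\frac{3 u^{2}}{2} + 2}}{3} + C.
The condition gives C = - \frac{4 \sqrt{2}}{3} - 1 - (- \frac{4 \sqrt{2}}{3}) = -1.
So G(u) = - \frac{\sqrt{2} \sqrt{3 u^{2} + 4} + 3}{3}.
Check: d/du[- \frac{\sqrt{2} \sqrt{3 u^{2} + 4} + 3}{3}] = - \frac{\sqrt{2} u}{\sqrt{3 u^{2} + 4}} = G'(u).

G(u) = - \frac{\sqrt{2} \sqrt{3 u^{2} + 4} + 3}{3}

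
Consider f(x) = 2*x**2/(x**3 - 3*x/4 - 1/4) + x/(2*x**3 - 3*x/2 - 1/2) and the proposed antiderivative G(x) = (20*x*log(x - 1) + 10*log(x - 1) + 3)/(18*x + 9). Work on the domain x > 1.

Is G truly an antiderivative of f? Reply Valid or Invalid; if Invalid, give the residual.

Invalid: d/dx[G] - f = -16/(18*x + 9), which is not 0.

d/dx[G] = (40*x**2 + 34*x + 16)/(36*x**3 - 27*x - 9)
d/dx[G] - f(x) = -16/(18*x + 9) != 0.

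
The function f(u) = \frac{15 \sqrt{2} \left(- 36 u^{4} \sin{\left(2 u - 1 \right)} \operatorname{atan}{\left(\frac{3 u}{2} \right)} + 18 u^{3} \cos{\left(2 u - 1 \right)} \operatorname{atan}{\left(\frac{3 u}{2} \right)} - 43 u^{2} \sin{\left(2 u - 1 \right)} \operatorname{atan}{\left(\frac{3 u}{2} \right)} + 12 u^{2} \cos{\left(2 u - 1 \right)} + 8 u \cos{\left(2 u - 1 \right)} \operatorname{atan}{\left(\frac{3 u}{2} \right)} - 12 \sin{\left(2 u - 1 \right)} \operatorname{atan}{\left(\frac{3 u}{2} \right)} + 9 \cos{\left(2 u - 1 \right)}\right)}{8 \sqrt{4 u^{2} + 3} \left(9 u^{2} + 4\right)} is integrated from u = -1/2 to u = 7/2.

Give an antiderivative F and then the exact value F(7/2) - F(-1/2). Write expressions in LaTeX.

Differentiate the proposed F(u) back; it has to land on f(u) exactly.
F(u) = \frac{15 \sqrt{2 u^{2} + \frac{3}{2}} \cos{\left(2 u - 1 \right)} \operatorname{atan}{\left(\frac{3 u}{2} \right)}}{8} is an antiderivative of f.
Check: d/du[\frac{15 \sqrt{2 u^{2} + \frac{3}{2}} \cos{\left(2 u - 1 \right)} \operatorname{atan}{\left(\frac{3 u}{2} \right)}}{8}] = \frac{- 540 \sqrt{2} u^{4} \sin{\left(2 u - 1 \right)} \operatorname{atan}{\left(\frac{3 u}{2} \right)} + 270 \sqrt{2} u^{3} \cos{\left(2 u - 1 \right)} \operatorname{atan}{\left(\frac{3 u}{2} \right)} - 645 \sqrt{2} u^{2} \sin{\left(2 u - 1 \right)} \operatorname{atan}{\left(\frac{3 u}{2} \right)} + 180 \sqrt{2} u^{2} \cos{\left(2 u - 1 \right)} + 120 \sqrt{2} u \cos{\left(2 u - 1 \right)} \operatorname{atan}{\left(\frac{3 u}{2} \right)} - 180 \sqrt{2} \sin{\left(2 u - 1 \right)} \operatorname{atan}{\left(\frac{3 u}{2} \right)} + 135 \sqrt{2} \cos{\left(2 u - 1 \right)}}{72 u^{2} \sqrt{4 u^{2} + 3} + 32 \sqrt{4 u^{2} + 3}}, which equals f(u).
F(7/2) = \frac{15 \sqrt{26} \cos{\left(6 \right)} \operatorname{atan}{\left(\frac{21}{4} \right)}}{8}; F(-1/2) = - \frac{15 \sqrt{2} \cos{\left(2 \right)} \operatorname{atan}{\left(\frac{3}{4} \right)}}{8}.
Integral = F(7/2) - F(-1/2) = \frac{15 \sqrt{2} \cos{\left(2 \right)} \operatorname{atan}{\left(\frac{3}{4} \right)}}{8} + \frac{15 \sqrt{26} \cos{\left(6 \right)} \operatorname{atan}{\left(\frac{21}{4} \right)}}{8}.

Antiderivative: F(u) = \frac{15 \sqrt{2 u^{2} + \frac{3}{2}} \cos{\left(2 u - 1 \right)} \operatorname{atan}{\left(\frac{3 u}{2} \right)}}{8}; value = \frac{15 \sqrt{2} \cos{\left(2 \right)} \operatorname{atan}{\left(\frac{3}{4} \right)}}{8} + \frac{15 \sqrt{26} \cos{\left(6 \right)} \operatorname{atan}{\left(\frac{21}{4} \right)}}{8}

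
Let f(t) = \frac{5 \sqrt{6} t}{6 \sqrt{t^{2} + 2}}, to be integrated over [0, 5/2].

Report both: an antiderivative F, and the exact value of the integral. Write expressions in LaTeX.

The substitution u = \frac{3 t^{2}}{2} + 3 works: f is exactly (dF/du)*(du/dt) for that inner function.
F(t) = \frac{5 \sqrt{6} \sqrt{t^{2} + 2}}{6} is an antiderivative of f.
Check: d/dt[\frac{5 \sqrt{6} \sqrt{t^{2} + 2}}{6}] = \frac{5 \sqrt{6} t}{6 \sqrt{t^{2} + 2}} = f(t).
F(5/2) = \frac{5 \sqrt{22}}{4}; F(0) = \frac{5 \sqrt{3}}{3}.
Integral = F(5/2) - F(0) = - \frac{5 \sqrt{3}}{3} + \frac{5 \sqrt{22}}{4}.

Antiderivative: F(t) = \frac{5 \sqrt{6} \sqrt{t^{2} + 2}}{6}; value = - \frac{5 \sqrt{3}}{3} + \frac{5 \sqrt{22}}{4}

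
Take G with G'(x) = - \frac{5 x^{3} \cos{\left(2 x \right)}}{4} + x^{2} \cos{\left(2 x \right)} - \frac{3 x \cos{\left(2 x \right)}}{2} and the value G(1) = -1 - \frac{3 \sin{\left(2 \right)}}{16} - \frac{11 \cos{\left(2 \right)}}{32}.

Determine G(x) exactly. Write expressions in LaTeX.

Integrate term by term and add the pieces.
A general antiderivative is - \frac{5 x^{3} \sin{\left(2 x \right)}}{8} + \frac{x^{2} \sin{\left(2 x \right)}}{2} - \frac{15 x^{2} \cos{\left(2 x \right)}}{16} + \frac{3 x \sin{\left(2 x \right)}}{16} + \frac{x \cos{\left(2 x \right)}}{2} - \frac{\sin{\left(2 x \right)}}{4} + \frac{3 \cos{\left(2 x \right)}}{32} + C.
The condition gives C = -1 - \frac{3 \sin{\left(2 \right)}}{16} - \frac{11 \cos{\left(2 \right)}}{32} - (- \frac{3 \sin{\left(2 \right)}}{16} - \frac{11 \cos{\left(2 \right)}}{32}) = -1.
So G(x) = \frac{- 20 x^{3} \sin{\left(2 x \right)} + 16 x^{2} \sin{\left(2 x \right)} - 30 x^{2} \cos{\left(2 x \right)} + 6 x \sin{\left(2 x \right)} + 16 x \cos{\left(2 x \right)} - 8 \sin{\left(2 x \right)} + 3 \cos{\left(2 x \right)} - 32}{32}.
Check: d/dx[\frac{- 20 x^{3} \sin{\left(2 x \right)} + 16 x^{2} \sin{\left(2 x \right)} - 30 x^{2} \cos{\left(2 x \right)} + 6 x \sin{\left(2 x \right)} + 16 x \cos{\left(2 x \right)} - 8 \sin{\left(2 x \right)} + 3 \cos{\left(2 x \right)} - 32}{32}] = - \frac{5 x^{3} \cos{\left(2 x \right)}}{4} + x^{2} \cos{\left(2 x \right)} - \frac{3 x \cos{\left(2 x \right)}}{2} = G'(x).

G(x) = \frac{- 20 x^{3} \sin{\left(2 x \right)} + 16 x^{2} \sin{\left(2 x \right)} - 30 x^{2} \cos{\left(2 x \right)} + 6 x \sin{\left(2 x \right)} + 16 x \cos{\left(2 x \right)} - 8 \sin{\left(2 x \right)} + 3 \cos{\left(2 x \right)} - 32}{32}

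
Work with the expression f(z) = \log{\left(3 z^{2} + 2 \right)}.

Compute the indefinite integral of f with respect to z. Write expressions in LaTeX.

F(z) = z \log{\left(3 z^{2} + 2 \right)} - 2 z + \frac{2 \sqrt{6} \operatorname{atan}{\left(\frac{\sqrt{6} z}{2} \right)}}{3} + C

For F(z) to be correct the identity F'(z) - f(z) = 0 must hold.
Check: d/dz[z \log{\left(3 z^{2} + 2 \right)} - 2 z + \frac{2 \sqrt{6} \operatorname{atan}{\left(\frac{\sqrt{6} z}{2} \right)}}{3}] = \log{\left(3 z^{2} + 2 \right)} = f(z).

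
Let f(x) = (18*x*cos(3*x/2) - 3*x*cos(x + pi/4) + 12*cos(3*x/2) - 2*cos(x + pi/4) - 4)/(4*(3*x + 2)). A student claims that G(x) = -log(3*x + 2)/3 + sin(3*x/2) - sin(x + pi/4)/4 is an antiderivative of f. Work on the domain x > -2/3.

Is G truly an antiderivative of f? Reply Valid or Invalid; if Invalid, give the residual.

d/dx[G] = (18*x*cos(3*x/2) - 3*x*cos(x + pi/4) + 12*cos(3*x/2) - 2*cos(x + pi/4) - 4)/(12*x + 8)
This equals f(x) exactly, so the claim holds.

Valid: G'(x) = f(x).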